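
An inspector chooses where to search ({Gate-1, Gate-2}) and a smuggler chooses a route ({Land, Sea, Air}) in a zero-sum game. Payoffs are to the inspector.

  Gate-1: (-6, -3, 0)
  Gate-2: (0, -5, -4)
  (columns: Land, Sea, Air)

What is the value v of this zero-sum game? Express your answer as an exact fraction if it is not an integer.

Row minima: Gate-1 → -6, Gate-2 → -5; maximin = -5.
Column maxima: Land → 0, Sea → -3, Air → 0; minimax = -3.
-5 ≠ -3, so there is no saddle point; optimal play is mixed.
Air is strictly dominated by Sea (it gives the inspector strictly more in every row), so the smuggler never plays it.
On the remaining 2×2 (Gate-1, Gate-2 vs Land, Sea):
Let the inspector play Gate-1 with probability p. Expected payoff against Land: (-6)p + 0(1−p) = −6p; against Sea: (-3)p + (-5)(1−p) = 2p − 5.
Setting these equal: −6p = 2p − 5 ⇒ −8p = -5 ⇒ p = 5/8, and the value is (-6)·(5/8) = -15/4.
For the smuggler: with q = P(Land), equating Gate-1's and Gate-2's payoffs gives −3q − 3 = 5q − 5 ⇒ q = 1/4.

-15/4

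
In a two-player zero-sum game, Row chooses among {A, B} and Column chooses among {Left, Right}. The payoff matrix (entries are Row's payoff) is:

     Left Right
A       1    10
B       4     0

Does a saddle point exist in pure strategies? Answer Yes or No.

No

Row minima: A → 1, B → 0; maximin = 1.
Column maxima: Left → 4, Right → 10; minimax = 4.
1 ≠ 4, so no pure-strategy equilibrium exists.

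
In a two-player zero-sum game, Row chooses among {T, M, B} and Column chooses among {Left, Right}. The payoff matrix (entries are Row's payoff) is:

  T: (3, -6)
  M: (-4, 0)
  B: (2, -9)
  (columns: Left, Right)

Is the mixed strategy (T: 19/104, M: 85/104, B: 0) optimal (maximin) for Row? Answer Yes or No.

No

Against Left this mix gives (19/104)·3 + (85/104)·(-4) = -283/104.
Against Right this mix gives (19/104)·(-6) + (85/104)·0 = -57/52.
Column will play Left, holding Row to -283/104. Shifting weight toward the row that does better against Left would raise this floor (the equalizing mix achieves -24/13 against both Left and Right), so the proposed strategy is not optimal.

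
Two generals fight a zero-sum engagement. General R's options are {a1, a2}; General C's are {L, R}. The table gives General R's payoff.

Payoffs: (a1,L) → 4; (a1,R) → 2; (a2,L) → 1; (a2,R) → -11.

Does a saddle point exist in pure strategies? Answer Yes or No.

Row minima: a1 → 2, a2 → -11; maximin = 2.
Column maxima: L → 4, R → 2; minimax = 2.
maximin = minimax = 2, so a saddle point exists.

Yes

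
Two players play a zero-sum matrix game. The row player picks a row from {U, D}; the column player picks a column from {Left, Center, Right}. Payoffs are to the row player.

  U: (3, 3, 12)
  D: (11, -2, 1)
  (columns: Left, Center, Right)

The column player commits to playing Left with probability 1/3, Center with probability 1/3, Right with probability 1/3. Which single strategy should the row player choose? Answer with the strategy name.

Expected payoff of U: (1/3)·3 + (1/3)·3 + (1/3)·12 = 6.
Expected payoff of D: (1/3)·11 + (1/3)·(-2) + (1/3)·1 = 10/3.
The largest is 6, so the row player's best response is U.

U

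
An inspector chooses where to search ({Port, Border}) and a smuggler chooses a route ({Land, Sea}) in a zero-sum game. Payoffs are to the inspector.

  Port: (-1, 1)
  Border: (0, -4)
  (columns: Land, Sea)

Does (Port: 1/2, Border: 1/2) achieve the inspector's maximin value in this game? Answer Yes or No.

Against Land this mix gives (1/2)·(-1) + (1/2)·0 = -1/2.
Against Sea this mix gives (1/2)·1 + (1/2)·(-4) = -3/2.
The smuggler will play Sea, holding the inspector to -3/2. Shifting weight toward the row that does better against Sea would raise this floor (the equalizing mix achieves -2/3 against both Sea and Land), so the proposed strategy is not optimal.

No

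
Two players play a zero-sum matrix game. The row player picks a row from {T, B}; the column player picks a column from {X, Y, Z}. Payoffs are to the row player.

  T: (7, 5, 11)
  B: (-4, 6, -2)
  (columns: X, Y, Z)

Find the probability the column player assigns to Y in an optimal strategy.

11/12

Row minima: T → 5, B → -4; maximin = 5.
Column maxima: X → 7, Y → 6, Z → 11; minimax = 6.
5 ≠ 6, so there is no saddle point; optimal play is mixed.
Z is strictly dominated by X (it gives the row player strictly more in every row), so the column player never plays it.
On the remaining 2×2 (T, B vs X, Y):
Let the row player play T with probability p. Expected payoff against X: 7p + (-4)(1−p) = 11p − 4; against Y: 5p + 6(1−p) = −p + 6.
Setting these equal: 11p − 4 = −p + 6 ⇒ 12p = 10 ⇒ p = 5/6, and the value is (11)·(5/6) − 4 = 31/6.
For the column player: with q = P(X), equating T's and B's payoffs gives 2q + 5 = −10q + 6 ⇒ q = 1/12.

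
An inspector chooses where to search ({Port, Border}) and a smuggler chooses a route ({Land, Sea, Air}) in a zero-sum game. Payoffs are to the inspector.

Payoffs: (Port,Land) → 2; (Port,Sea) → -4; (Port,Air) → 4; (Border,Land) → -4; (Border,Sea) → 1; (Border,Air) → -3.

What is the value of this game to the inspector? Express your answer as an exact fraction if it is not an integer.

-14/11

Row minima: Port → -4, Border → -4; maximin = -4.
Column maxima: Land → 2, Sea → 1, Air → 4; minimax = 1.
-4 ≠ 1, so there is no saddle point; optimal play is mixed.
Air is strictly dominated by Land (it gives the inspector strictly more in every row), so the smuggler never plays it.
On the remaining 2×2 (Port, Border vs Land, Sea):
Let the inspector play Port with probability p. Expected payoff against Land: 2p + (-4)(1−p) = 6p − 4; against Sea: (-4)p + 1(1−p) = −5p + 1.
Setting these equal: 6p − 4 = −5p + 1 ⇒ 11p = 5 ⇒ p = 5/11, and the value is (6)·(5/11) − 4 = -14/11.
For the smuggler: with q = P(Land), equating Port's and Border's payoffs gives 6q − 4 = −5q + 1 ⇒ q = 5/11.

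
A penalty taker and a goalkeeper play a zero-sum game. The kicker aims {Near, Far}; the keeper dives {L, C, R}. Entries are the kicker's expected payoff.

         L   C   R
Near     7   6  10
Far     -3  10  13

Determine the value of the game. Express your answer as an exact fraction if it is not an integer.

44/7

Row minima: Near → 6, Far → -3; maximin = 6.
Column maxima: L → 7, C → 10, R → 13; minimax = 7.
6 ≠ 7, so there is no saddle point; optimal play is mixed.
R is strictly dominated by L (it gives the kicker strictly more in every row), so the keeper never plays it.
On the remaining 2×2 (Near, Far vs L, C):
Let the kicker play Near with probability p. Expected payoff against L: 7p + (-3)(1−p) = 10p − 3; against C: 6p + 10(1−p) = −4p + 10.
Setting these equal: 10p − 3 = −4p + 10 ⇒ 14p = 13 ⇒ p = 13/14, and the value is (10)·(13/14) − 3 = 44/7.
For the keeper: with q = P(L), equating Near's and Far's payoffs gives q + 6 = −13q + 10 ⇒ q = 2/7.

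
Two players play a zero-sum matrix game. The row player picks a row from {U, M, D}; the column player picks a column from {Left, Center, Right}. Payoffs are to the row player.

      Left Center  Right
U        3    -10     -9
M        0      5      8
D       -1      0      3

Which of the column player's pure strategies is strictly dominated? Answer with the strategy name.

Right

Center holds the row player's payoff strictly below Right in every row: -10 < -9, 5 < 8, 0 < 3.
So Right is strictly dominated for the column player.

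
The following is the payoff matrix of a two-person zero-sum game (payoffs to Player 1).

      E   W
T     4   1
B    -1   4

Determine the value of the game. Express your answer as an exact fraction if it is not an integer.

Row minima: T → 1, B → -1; maximin = 1.
Column maxima: E → 4, W → 4; minimax = 4.
1 ≠ 4, so there is no saddle point; optimal play is mixed.
Let Player 1 play T with probability p. Expected payoff against E: 4p + (-1)(1−p) = 5p − 1; against W: 1p + 4(1−p) = −3p + 4.
Setting these equal: 5p − 1 = −3p + 4 ⇒ 8p = 5 ⇒ p = 5/8, and the value is (5)·(5/8) − 1 = 17/8.
For Player 2: with q = P(E), equating T's and B's payoffs gives 3q + 1 = −5q + 4 ⇒ q = 3/8.

17/8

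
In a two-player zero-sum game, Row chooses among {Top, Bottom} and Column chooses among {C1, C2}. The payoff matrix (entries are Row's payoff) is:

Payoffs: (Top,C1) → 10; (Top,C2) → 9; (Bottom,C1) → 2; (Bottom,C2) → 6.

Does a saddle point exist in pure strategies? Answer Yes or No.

Yes

Row minima: Top → 9, Bottom → 2; maximin = 9.
Column maxima: C1 → 10, C2 → 9; minimax = 9.
maximin = minimax = 9, so a saddle point exists.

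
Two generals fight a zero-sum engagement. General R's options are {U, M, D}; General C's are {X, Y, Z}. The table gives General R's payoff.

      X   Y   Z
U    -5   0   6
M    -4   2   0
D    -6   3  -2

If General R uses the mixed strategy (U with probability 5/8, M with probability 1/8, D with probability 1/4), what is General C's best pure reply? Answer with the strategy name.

X

If General C plays X, General R's expected payoff is (5/8)·(-5) + (1/8)·(-4) + (1/4)·(-6) = -41/8.
If General C plays Y, General R's expected payoff is (5/8)·0 + (1/8)·2 + (1/4)·3 = 1.
If General C plays Z, General R's expected payoff is (5/8)·6 + (1/8)·0 + (1/4)·(-2) = 13/4.
General C minimizes General R's payoff; the smallest is -41/8, so the best response is X.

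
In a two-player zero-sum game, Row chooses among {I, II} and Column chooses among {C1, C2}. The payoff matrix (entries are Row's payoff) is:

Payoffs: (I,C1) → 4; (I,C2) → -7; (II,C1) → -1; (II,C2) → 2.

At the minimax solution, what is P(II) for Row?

11/14

Row minima: I → -7, II → -1; maximin = -1.
Column maxima: C1 → 4, C2 → 2; minimax = 2.
-1 ≠ 2, so there is no saddle point; optimal play is mixed.
Let Row play I with probability p. Expected payoff against C1: 4p + (-1)(1−p) = 5p − 1; against C2: (-7)p + 2(1−p) = −9p + 2.
Setting these equal: 5p − 1 = −9p + 2 ⇒ 14p = 3 ⇒ p = 3/14, and the value is (5)·(3/14) − 1 = 1/14.
For Column: with q = P(C1), equating I's and II's payoffs gives 11q − 7 = −3q + 2 ⇒ q = 9/14.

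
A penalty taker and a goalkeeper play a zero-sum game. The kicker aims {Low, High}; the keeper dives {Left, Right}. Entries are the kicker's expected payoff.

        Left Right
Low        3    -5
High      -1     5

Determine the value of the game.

Row minima: Low → -5, High → -1; maximin = -1.
Column maxima: Left → 3, Right → 5; minimax = 3.
-1 ≠ 3, so there is no saddle point; optimal play is mixed.
Let the kicker play Low with probability p. Expected payoff against Left: 3p + (-1)(1−p) = 4p − 1; against Right: (-5)p + 5(1−p) = −10p + 5.
Setting these equal: 4p − 1 = −10p + 5 ⇒ 14p = 6 ⇒ p = 3/7, and the value is (4)·(3/7) − 1 = 5/7.
For the keeper: with q = P(Left), equating Low's and High's payoffs gives 8q − 5 = −6q + 5 ⇒ q = 5/7.

5/7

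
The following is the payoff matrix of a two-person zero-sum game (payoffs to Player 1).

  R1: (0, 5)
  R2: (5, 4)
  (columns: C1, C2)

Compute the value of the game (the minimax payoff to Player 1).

25/6

Row minima: R1 → 0, R2 → 4; maximin = 4.
Column maxima: C1 → 5, C2 → 5; minimax = 5.
4 ≠ 5, so there is no saddle point; optimal play is mixed.
Let Player 1 play R1 with probability p. Expected payoff against C1: 0p + 5(1−p) = −5p + 5; against C2: 5p + 4(1−p) = p + 4.
Setting these equal: −5p + 5 = p + 4 ⇒ −6p = -1 ⇒ p = 1/6, and the value is (-5)·(1/6) + 5 = 25/6.
For Player 2: with q = P(C1), equating R1's and R2's payoffs gives −5q + 5 = q + 4 ⇒ q = 1/6.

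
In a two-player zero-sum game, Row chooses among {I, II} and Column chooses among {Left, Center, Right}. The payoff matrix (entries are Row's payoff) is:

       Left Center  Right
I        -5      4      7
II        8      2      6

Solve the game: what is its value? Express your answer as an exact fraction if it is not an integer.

14/5

Row minima: I → -5, II → 2; maximin = 2.
Column maxima: Left → 8, Center → 4, Right → 7; minimax = 4.
2 ≠ 4, so there is no saddle point; optimal play is mixed.
Right is strictly dominated by Center (it gives Row strictly more in every row), so Column never plays it.
On the remaining 2×2 (I, II vs Left, Center):
Let Row play I with probability p. Expected payoff against Left: (-5)p + 8(1−p) = −13p + 8; against Center: 4p + 2(1−p) = 2p + 2.
Setting these equal: −13p + 8 = 2p + 2 ⇒ −15p = -6 ⇒ p = 2/5, and the value is (-13)·(2/5) + 8 = 14/5.
For Column: with q = P(Left), equating I's and II's payoffs gives −9q + 4 = 6q + 2 ⇒ q = 2/15.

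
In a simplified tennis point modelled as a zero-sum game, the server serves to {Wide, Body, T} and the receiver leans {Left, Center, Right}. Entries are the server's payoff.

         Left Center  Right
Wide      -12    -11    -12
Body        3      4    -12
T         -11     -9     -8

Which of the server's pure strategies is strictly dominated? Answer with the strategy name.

Wide

T gives a strictly higher payoff than Wide against every column: -11 > -12, -9 > -11, -8 > -12.
So Wide is strictly dominated and the server never plays it.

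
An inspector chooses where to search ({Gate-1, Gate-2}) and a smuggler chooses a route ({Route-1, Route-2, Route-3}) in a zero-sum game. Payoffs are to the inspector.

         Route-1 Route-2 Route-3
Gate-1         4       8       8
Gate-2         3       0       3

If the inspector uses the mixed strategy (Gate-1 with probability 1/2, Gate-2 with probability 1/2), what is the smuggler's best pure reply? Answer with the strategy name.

If the smuggler plays Route-1, the inspector's expected payoff is (1/2)·4 + (1/2)·3 = 7/2.
If the smuggler plays Route-2, the inspector's expected payoff is (1/2)·8 + (1/2)·0 = 4.
If the smuggler plays Route-3, the inspector's expected payoff is (1/2)·8 + (1/2)·3 = 11/2.
The smuggler minimizes the inspector's payoff; the smallest is 7/2, so the best response is Route-1.

Route-1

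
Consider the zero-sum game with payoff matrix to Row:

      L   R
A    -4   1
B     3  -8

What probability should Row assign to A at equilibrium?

11/16

Row minima: A → -4, B → -8; maximin = -4.
Column maxima: L → 3, R → 1; minimax = 1.
-4 ≠ 1, so there is no saddle point; optimal play is mixed.
Let Row play A with probability p. Expected payoff against L: (-4)p + 3(1−p) = −7p + 3; against R: 1p + (-8)(1−p) = 9p − 8.
Setting these equal: −7p + 3 = 9p − 8 ⇒ −16p = -11 ⇒ p = 11/16, and the value is (-7)·(11/16) + 3 = -29/16.
For Column: with q = P(L), equating A's and B's payoffs gives −5q + 1 = 11q − 8 ⇒ q = 9/16.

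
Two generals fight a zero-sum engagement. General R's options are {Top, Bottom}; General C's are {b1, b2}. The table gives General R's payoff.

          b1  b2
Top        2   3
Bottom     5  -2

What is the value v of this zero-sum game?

19/8

Row minima: Top → 2, Bottom → -2; maximin = 2.
Column maxima: b1 → 5, b2 → 3; minimax = 3.
2 ≠ 3, so there is no saddle point; optimal play is mixed.
Let General R play Top with probability p. Expected payoff against b1: 2p + 5(1−p) = −3p + 5; against b2: 3p + (-2)(1−p) = 5p − 2.
Setting these equal: −3p + 5 = 5p − 2 ⇒ −8p = -7 ⇒ p = 7/8, and the value is (-3)·(7/8) + 5 = 19/8.
For General C: with q = P(b1), equating Top's and Bottom's payoffs gives −q + 3 = 7q − 2 ⇒ q = 5/8.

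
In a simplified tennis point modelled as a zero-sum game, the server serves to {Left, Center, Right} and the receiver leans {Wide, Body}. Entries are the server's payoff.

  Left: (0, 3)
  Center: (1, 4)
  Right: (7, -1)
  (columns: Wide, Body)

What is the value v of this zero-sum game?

29/11

Row minima: Left → 0, Center → 1, Right → -1; maximin = 1.
Column maxima: Wide → 7, Body → 4; minimax = 4.
1 ≠ 4, so there is no saddle point; optimal play is mixed.
Left is strictly dominated by Center, so the server never plays it.
On the remaining 2×2 (Center, Right vs Wide, Body):
Let the server play Center with probability p. Expected payoff against Wide: 1p + 7(1−p) = −6p + 7; against Body: 4p + (-1)(1−p) = 5p − 1.
Setting these equal: −6p + 7 = 5p − 1 ⇒ −11p = -8 ⇒ p = 8/11, and the value is (-6)·(8/11) + 7 = 29/11.
For the receiver: with q = P(Wide), equating Center's and Right's payoffs gives −3q + 4 = 8q − 1 ⇒ q = 5/11.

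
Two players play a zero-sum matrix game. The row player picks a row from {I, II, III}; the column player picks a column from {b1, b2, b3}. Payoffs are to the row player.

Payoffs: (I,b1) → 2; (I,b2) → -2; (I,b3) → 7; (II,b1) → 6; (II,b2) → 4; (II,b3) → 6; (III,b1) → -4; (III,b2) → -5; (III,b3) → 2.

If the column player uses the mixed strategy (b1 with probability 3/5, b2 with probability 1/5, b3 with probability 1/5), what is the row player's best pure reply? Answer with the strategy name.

II

Expected payoff of I: (3/5)·2 + (1/5)·(-2) + (1/5)·7 = 11/5.
Expected payoff of II: (3/5)·6 + (1/5)·4 + (1/5)·6 = 28/5.
Expected payoff of III: (3/5)·(-4) + (1/5)·(-5) + (1/5)·2 = -3.
The largest is 28/5, so the row player's best response is II.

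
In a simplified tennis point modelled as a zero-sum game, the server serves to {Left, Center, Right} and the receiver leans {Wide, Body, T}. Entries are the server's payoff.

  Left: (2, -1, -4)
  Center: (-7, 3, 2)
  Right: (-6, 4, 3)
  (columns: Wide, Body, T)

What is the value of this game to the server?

-6/5

Row minima: Left → -4, Center → -7, Right → -6; maximin = -4.
Column maxima: Wide → 2, Body → 4, T → 3; minimax = 2.
-4 ≠ 2, so there is no saddle point; optimal play is mixed.
Center is strictly dominated by Right, so the server never plays it.
Body is strictly dominated by T (it gives the server strictly more in every row), so the receiver never plays it.
On the remaining 2×2 (Left, Right vs Wide, T):
Let the server play Left with probability p. Expected payoff against Wide: 2p + (-6)(1−p) = 8p − 6; against T: (-4)p + 3(1−p) = −7p + 3.
Setting these equal: 8p − 6 = −7p + 3 ⇒ 15p = 9 ⇒ p = 3/5, and the value is (8)·(3/5) − 6 = -6/5.
For the receiver: with q = P(Wide), equating Left's and Right's payoffs gives 6q − 4 = −9q + 3 ⇒ q = 7/15.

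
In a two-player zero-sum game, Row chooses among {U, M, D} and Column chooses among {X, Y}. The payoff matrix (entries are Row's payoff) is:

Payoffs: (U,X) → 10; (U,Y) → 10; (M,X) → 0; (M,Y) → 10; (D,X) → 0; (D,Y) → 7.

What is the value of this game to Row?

10

Row minima: U → 10, M → 0, D → 0; maximin = 10.
Column maxima: X → 10, Y → 10; minimax = 10.
Since maximin = minimax = 10, there is a saddle point and the value is 10.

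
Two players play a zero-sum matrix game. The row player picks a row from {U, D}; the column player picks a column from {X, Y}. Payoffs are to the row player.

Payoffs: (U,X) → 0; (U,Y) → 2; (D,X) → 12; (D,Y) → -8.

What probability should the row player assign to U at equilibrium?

10/11

Row minima: U → 0, D → -8; maximin = 0.
Column maxima: X → 12, Y → 2; minimax = 2.
0 ≠ 2, so there is no saddle point; optimal play is mixed.
Let the row player play U with probability p. Expected payoff against X: 0p + 12(1−p) = −12p + 12; against Y: 2p + (-8)(1−p) = 10p − 8.
Setting these equal: −12p + 12 = 10p − 8 ⇒ −22p = -20 ⇒ p = 10/11, and the value is (-12)·(10/11) + 12 = 12/11.
For the column player: with q = P(X), equating U's and D's payoffs gives −2q + 2 = 20q − 8 ⇒ q = 5/11.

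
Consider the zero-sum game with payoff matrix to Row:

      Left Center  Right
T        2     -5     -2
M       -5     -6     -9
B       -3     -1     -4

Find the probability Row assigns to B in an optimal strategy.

1/2

Row minima: T → -5, M → -9, B → -4; maximin = -4.
Column maxima: Left → 2, Center → -1, Right → -2; minimax = -2.
-4 ≠ -2, so there is no saddle point; optimal play is mixed.
M is strictly dominated by T, so Row never plays it.
Left is strictly dominated by Right (it gives Row strictly more in every row), so Column never plays it.
On the remaining 2×2 (T, B vs Center, Right):
Let Row play T with probability p. Expected payoff against Center: (-5)p + (-1)(1−p) = −4p − 1; against Right: (-2)p + (-4)(1−p) = 2p − 4.
Setting these equal: −4p − 1 = 2p − 4 ⇒ −6p = -3 ⇒ p = 1/2, and the value is (-4)·(1/2) − 1 = -3.
For Column: with q = P(Center), equating T's and B's payoffs gives −3q − 2 = 3q − 4 ⇒ q = 1/3.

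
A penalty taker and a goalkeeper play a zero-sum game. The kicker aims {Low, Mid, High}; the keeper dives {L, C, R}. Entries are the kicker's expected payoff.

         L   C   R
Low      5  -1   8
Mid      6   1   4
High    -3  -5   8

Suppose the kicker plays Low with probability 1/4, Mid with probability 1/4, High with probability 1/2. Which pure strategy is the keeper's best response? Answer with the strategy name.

C

If the keeper plays L, the kicker's expected payoff is (1/4)·5 + (1/4)·6 + (1/2)·(-3) = 5/4.
If the keeper plays C, the kicker's expected payoff is (1/4)·(-1) + (1/4)·1 + (1/2)·(-5) = -5/2.
If the keeper plays R, the kicker's expected payoff is (1/4)·8 + (1/4)·4 + (1/2)·8 = 7.
The keeper minimizes the kicker's payoff; the smallest is -5/2, so the best response is C.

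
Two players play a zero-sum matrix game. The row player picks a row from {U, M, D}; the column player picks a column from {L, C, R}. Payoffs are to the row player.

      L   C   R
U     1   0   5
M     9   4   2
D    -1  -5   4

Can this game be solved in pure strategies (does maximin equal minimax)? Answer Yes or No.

Row minima: U → 0, M → 2, D → -5; maximin = 2.
Column maxima: L → 9, C → 4, R → 5; minimax = 4.
2 ≠ 4, so no pure-strategy equilibrium exists.

No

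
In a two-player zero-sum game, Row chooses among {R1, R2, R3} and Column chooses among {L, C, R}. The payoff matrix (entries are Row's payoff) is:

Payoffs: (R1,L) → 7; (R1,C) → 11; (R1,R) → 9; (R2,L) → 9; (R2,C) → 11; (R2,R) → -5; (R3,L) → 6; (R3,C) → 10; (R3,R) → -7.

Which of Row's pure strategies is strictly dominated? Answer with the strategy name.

R3

R1 gives a strictly higher payoff than R3 against every column: 7 > 6, 11 > 10, 9 > -7.
So R3 is strictly dominated and Row never plays it.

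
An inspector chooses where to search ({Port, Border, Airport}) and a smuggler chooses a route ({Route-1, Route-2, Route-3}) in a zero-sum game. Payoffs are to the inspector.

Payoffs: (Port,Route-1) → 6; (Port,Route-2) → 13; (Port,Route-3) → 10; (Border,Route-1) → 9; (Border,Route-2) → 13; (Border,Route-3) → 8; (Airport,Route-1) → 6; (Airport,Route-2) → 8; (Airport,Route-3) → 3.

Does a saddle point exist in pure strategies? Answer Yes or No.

Row minima: Port → 6, Border → 8, Airport → 3; maximin = 8.
Column maxima: Route-1 → 9, Route-2 → 13, Route-3 → 10; minimax = 9.
8 ≠ 9, so no pure-strategy equilibrium exists.

No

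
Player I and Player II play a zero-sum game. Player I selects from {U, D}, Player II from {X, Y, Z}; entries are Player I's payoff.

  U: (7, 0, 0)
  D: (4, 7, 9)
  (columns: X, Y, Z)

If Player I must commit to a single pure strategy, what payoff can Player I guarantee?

4

Row minima: U → 0, D → 4.
The best of these is 4.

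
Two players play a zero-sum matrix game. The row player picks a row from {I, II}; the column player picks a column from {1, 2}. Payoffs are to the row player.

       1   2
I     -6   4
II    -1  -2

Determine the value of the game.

-16/11

Row minima: I → -6, II → -2; maximin = -2.
Column maxima: 1 → -1, 2 → 4; minimax = -1.
-2 ≠ -1, so there is no saddle point; optimal play is mixed.
Let the row player play I with probability p. Expected payoff against 1: (-6)p + (-1)(1−p) = −5p − 1; against 2: 4p + (-2)(1−p) = 6p − 2.
Setting these equal: −5p − 1 = 6p − 2 ⇒ −11p = -1 ⇒ p = 1/11, and the value is (-5)·(1/11) − 1 = -16/11.
For the column player: with q = P(1), equating I's and II's payoffs gives −10q + 4 = q − 2 ⇒ q = 6/11.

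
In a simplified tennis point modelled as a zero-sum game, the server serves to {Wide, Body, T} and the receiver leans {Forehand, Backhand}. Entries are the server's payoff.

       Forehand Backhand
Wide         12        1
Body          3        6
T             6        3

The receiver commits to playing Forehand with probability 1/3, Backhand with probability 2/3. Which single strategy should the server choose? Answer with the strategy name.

Body

Expected payoff of Wide: (1/3)·12 + (2/3)·1 = 14/3.
Expected payoff of Body: (1/3)·3 + (2/3)·6 = 5.
Expected payoff of T: (1/3)·6 + (2/3)·3 = 4.
The largest is 5, so the server's best response is Body.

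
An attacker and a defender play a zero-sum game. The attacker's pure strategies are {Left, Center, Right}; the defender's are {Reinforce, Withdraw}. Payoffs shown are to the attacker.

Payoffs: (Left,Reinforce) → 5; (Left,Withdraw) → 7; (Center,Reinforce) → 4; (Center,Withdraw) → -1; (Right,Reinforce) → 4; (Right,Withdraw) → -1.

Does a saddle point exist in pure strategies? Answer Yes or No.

Yes

Row minima: Left → 5, Center → -1, Right → -1; maximin = 5.
Column maxima: Reinforce → 5, Withdraw → 7; minimax = 5.
maximin = minimax = 5, so a saddle point exists.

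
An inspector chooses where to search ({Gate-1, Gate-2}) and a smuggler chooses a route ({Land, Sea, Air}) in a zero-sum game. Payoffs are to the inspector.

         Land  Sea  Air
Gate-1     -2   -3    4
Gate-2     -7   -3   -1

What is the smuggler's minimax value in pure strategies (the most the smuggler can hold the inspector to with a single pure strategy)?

Column maxima: Land → -2, Sea → -3, Air → 4.
The smallest of these is -3.

-3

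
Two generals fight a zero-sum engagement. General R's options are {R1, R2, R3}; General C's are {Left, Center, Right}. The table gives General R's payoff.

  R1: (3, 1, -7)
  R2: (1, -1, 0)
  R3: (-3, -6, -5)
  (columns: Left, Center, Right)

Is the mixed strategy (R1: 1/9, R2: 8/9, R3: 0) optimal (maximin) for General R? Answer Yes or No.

Yes

Against Left this mix gives (1/9)·3 + (8/9)·1 = 11/9.
Against Center this mix gives (1/9)·1 + (8/9)·(-1) = -7/9.
Against Right this mix gives (1/9)·(-7) + (8/9)·0 = -7/9.
All of General C's active replies (Center, Right) yield -7/9, and no column does worse for General R. The mix makes General C indifferent and guarantees -7/9, so it is optimal.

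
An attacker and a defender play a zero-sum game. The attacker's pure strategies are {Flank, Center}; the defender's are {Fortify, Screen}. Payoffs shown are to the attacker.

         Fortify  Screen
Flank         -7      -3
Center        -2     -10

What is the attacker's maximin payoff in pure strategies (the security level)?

-7

Row minima: Flank → -7, Center → -10.
The best of these is -7.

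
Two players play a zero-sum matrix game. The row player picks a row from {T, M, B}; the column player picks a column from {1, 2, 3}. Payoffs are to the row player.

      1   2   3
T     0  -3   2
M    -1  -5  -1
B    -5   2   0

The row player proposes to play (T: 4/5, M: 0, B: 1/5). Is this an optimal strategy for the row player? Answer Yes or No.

No

Against 1 this mix gives (4/5)·0 + (1/5)·(-5) = -1.
Against 2 this mix gives (4/5)·(-3) + (1/5)·2 = -2.
Against 3 this mix gives (4/5)·2 + (1/5)·0 = 8/5.
The column player will play 2, holding the row player to -2. Shifting weight toward the row that does better against 2 would raise this floor (the equalizing mix achieves -3/2 against both 2 and 1), so the proposed strategy is not optimal.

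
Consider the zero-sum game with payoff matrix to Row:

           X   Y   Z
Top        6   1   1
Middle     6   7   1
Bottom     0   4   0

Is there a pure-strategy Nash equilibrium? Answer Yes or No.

Yes

Row minima: Top → 1, Middle → 1, Bottom → 0; maximin = 1.
Column maxima: X → 6, Y → 7, Z → 1; minimax = 1.
maximin = minimax = 1, so a saddle point exists.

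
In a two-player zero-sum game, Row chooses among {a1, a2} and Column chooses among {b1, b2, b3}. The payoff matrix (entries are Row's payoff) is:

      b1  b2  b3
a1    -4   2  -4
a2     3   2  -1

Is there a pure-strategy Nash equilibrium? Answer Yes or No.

Yes

Row minima: a1 → -4, a2 → -1; maximin = -1.
Column maxima: b1 → 3, b2 → 2, b3 → -1; minimax = -1.
maximin = minimax = -1, so a saddle point exists.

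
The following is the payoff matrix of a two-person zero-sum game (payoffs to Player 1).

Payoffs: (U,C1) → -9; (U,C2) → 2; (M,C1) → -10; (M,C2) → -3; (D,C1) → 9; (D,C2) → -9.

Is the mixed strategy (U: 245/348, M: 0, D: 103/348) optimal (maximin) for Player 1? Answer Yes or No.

Against C1 this mix gives (245/348)·(-9) + (103/348)·9 = -213/58.
Against C2 this mix gives (245/348)·2 + (103/348)·(-9) = -437/348.
Player 2 will play C1, holding Player 1 to -213/58. Shifting weight toward the row that does better against C1 would raise this floor (the equalizing mix achieves -63/29 against both C1 and C2), so the proposed strategy is not optimal.

No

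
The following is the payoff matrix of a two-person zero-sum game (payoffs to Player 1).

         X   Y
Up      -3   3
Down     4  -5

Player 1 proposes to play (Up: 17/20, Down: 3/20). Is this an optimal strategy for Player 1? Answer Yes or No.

No

Against X this mix gives (17/20)·(-3) + (3/20)·4 = -39/20.
Against Y this mix gives (17/20)·3 + (3/20)·(-5) = 9/5.
Player 2 will play X, holding Player 1 to -39/20. Shifting weight toward the row that does better against X would raise this floor (the equalizing mix achieves -1/5 against both X and Y), so the proposed strategy is not optimal.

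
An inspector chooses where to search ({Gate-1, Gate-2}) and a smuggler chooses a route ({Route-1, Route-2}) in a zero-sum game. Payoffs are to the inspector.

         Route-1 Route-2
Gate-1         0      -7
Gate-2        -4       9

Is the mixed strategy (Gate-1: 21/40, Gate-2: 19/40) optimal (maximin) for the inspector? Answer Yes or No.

Against Route-1 this mix gives (21/40)·0 + (19/40)·(-4) = -19/10.
Against Route-2 this mix gives (21/40)·(-7) + (19/40)·9 = 3/5.
The smuggler will play Route-1, holding the inspector to -19/10. Shifting weight toward the row that does better against Route-1 would raise this floor (the equalizing mix achieves -7/5 against both Route-1 and Route-2), so the proposed strategy is not optimal.

No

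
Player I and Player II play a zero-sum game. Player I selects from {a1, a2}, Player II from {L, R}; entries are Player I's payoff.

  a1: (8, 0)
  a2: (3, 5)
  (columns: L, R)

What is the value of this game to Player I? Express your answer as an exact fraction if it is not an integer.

Row minima: a1 → 0, a2 → 3; maximin = 3.
Column maxima: L → 8, R → 5; minimax = 5.
3 ≠ 5, so there is no saddle point; optimal play is mixed.
Let Player I play a1 with probability p. Expected payoff against L: 8p + 3(1−p) = 5p + 3; against R: 0p + 5(1−p) = −5p + 5.
Setting these equal: 5p + 3 = −5p + 5 ⇒ 10p = 2 ⇒ p = 1/5, and the value is (5)·(1/5) + 3 = 4.
For Player II: with q = P(L), equating a1's and a2's payoffs gives 8q = −2q + 5 ⇒ q = 1/2.

4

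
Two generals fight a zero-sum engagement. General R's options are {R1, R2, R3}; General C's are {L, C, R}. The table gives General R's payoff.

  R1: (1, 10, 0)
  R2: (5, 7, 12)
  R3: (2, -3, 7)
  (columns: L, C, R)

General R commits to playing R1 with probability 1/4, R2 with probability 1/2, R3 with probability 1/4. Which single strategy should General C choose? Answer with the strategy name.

L

If General C plays L, General R's expected payoff is (1/4)·1 + (1/2)·5 + (1/4)·2 = 13/4.
If General C plays C, General R's expected payoff is (1/4)·10 + (1/2)·7 + (1/4)·(-3) = 21/4.
If General C plays R, General R's expected payoff is (1/4)·0 + (1/2)·12 + (1/4)·7 = 31/4.
General C minimizes General R's payoff; the smallest is 13/4, so the best response is L.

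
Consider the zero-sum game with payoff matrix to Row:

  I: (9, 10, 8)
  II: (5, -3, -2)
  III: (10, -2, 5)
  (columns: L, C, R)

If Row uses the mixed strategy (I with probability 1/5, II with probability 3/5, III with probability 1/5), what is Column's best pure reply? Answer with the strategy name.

If Column plays L, Row's expected payoff is (1/5)·9 + (3/5)·5 + (1/5)·10 = 34/5.
If Column plays C, Row's expected payoff is (1/5)·10 + (3/5)·(-3) + (1/5)·(-2) = -1/5.
If Column plays R, Row's expected payoff is (1/5)·8 + (3/5)·(-2) + (1/5)·5 = 7/5.
Column minimizes Row's payoff; the smallest is -1/5, so the best response is C.

C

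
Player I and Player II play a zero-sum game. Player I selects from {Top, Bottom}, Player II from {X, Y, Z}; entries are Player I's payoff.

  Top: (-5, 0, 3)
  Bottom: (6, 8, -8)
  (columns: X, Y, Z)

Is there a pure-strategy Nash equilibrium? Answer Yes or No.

Row minima: Top → -5, Bottom → -8; maximin = -5.
Column maxima: X → 6, Y → 8, Z → 3; minimax = 3.
-5 ≠ 3, so no pure-strategy equilibrium exists.

No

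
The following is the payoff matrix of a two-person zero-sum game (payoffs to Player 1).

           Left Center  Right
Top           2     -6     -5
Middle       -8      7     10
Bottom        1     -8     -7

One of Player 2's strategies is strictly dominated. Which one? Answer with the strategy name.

Center holds Player 1's payoff strictly below Right in every row: -6 < -5, 7 < 10, -8 < -7.
So Right is strictly dominated for Player 2.

Right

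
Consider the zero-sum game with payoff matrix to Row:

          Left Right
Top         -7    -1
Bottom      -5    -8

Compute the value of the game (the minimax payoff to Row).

Row minima: Top → -7, Bottom → -8; maximin = -7.
Column maxima: Left → -5, Right → -1; minimax = -5.
-7 ≠ -5, so there is no saddle point; optimal play is mixed.
Let Row play Top with probability p. Expected payoff against Left: (-7)p + (-5)(1−p) = −2p − 5; against Right: (-1)p + (-8)(1−p) = 7p − 8.
Setting these equal: −2p − 5 = 7p − 8 ⇒ −9p = -3 ⇒ p = 1/3, and the value is (-2)·(1/3) − 5 = -17/3.
For Column: with q = P(Left), equating Top's and Bottom's payoffs gives −6q − 1 = 3q − 8 ⇒ q = 7/9.

-17/3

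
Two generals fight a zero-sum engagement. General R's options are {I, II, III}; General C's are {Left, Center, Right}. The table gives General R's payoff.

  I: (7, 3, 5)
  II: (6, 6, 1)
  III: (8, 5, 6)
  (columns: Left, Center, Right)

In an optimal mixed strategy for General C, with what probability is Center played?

Row minima: I → 3, II → 1, III → 5; maximin = 5.
Column maxima: Left → 8, Center → 6, Right → 6; minimax = 6.
5 ≠ 6, so there is no saddle point; optimal play is mixed.
I is strictly dominated by III, so General R never plays it.
Left is strictly dominated by Right (it gives General R strictly more in every row), so General C never plays it.
On the remaining 2×2 (II, III vs Center, Right):
Let General R play II with probability p. Expected payoff against Center: 6p + 5(1−p) = p + 5; against Right: 1p + 6(1−p) = −5p + 6.
Setting these equal: p + 5 = −5p + 6 ⇒ 6p = 1 ⇒ p = 1/6, and the value is (1)·(1/6) + 5 = 31/6.
For General C: with q = P(Center), equating II's and III's payoffs gives 5q + 1 = −q + 6 ⇒ q = 5/6.

5/6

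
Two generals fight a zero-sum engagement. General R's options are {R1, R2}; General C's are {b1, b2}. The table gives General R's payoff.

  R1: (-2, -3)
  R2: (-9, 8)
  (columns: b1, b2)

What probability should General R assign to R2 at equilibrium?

Row minima: R1 → -3, R2 → -9; maximin = -3.
Column maxima: b1 → -2, b2 → 8; minimax = -2.
-3 ≠ -2, so there is no saddle point; optimal play is mixed.
Let General R play R1 with probability p. Expected payoff against b1: (-2)p + (-9)(1−p) = 7p − 9; against b2: (-3)p + 8(1−p) = −11p + 8.
Setting these equal: 7p − 9 = −11p + 8 ⇒ 18p = 17 ⇒ p = 17/18, and the value is (7)·(17/18) − 9 = -43/18.
For General C: with q = P(b1), equating R1's and R2's payoffs gives q − 3 = −17q + 8 ⇒ q = 11/18.

1/18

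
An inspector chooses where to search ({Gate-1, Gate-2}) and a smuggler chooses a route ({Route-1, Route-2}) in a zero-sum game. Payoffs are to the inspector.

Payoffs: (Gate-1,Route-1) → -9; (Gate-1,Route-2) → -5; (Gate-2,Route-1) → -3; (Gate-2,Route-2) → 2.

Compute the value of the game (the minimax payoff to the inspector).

-3

Row minima: Gate-1 → -9, Gate-2 → -3; maximin = -3.
Column maxima: Route-1 → -3, Route-2 → 2; minimax = -3.
Since maximin = minimax = -3, there is a saddle point and the value is -3.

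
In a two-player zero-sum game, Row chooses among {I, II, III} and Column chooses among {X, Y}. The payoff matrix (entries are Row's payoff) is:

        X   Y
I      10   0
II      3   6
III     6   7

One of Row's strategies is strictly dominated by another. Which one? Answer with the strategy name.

II

III gives a strictly higher payoff than II against every column: 6 > 3, 7 > 6.
So II is strictly dominated and Row never plays it.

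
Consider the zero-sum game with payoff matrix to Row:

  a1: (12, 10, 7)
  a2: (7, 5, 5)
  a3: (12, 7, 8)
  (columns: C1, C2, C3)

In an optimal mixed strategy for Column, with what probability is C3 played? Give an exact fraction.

3/4

Row minima: a1 → 7, a2 → 5, a3 → 7; maximin = 7.
Column maxima: C1 → 12, C2 → 10, C3 → 8; minimax = 8.
7 ≠ 8, so there is no saddle point; optimal play is mixed.
a2 is strictly dominated by a1, so Row never plays it.
C1 is strictly dominated by C2 (it gives Row strictly more in every row), so Column never plays it.
On the remaining 2×2 (a1, a3 vs C2, C3):
Let Row play a1 with probability p. Expected payoff against C2: 10p + 7(1−p) = 3p + 7; against C3: 7p + 8(1−p) = −p + 8.
Setting these equal: 3p + 7 = −p + 8 ⇒ 4p = 1 ⇒ p = 1/4, and the value is (3)·(1/4) + 7 = 31/4.
For Column: with q = P(C2), equating a1's and a3's payoffs gives 3q + 7 = −q + 8 ⇒ q = 1/4.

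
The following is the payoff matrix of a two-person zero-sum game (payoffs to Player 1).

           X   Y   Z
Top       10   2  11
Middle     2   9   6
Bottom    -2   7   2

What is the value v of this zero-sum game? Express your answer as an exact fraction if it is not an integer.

86/15

Row minima: Top → 2, Middle → 2, Bottom → -2; maximin = 2.
Column maxima: X → 10, Y → 9, Z → 11; minimax = 9.
2 ≠ 9, so there is no saddle point; optimal play is mixed.
Bottom is strictly dominated by Middle, so Player 1 never plays it.
Z is strictly dominated by X (it gives Player 1 strictly more in every row), so Player 2 never plays it.
On the remaining 2×2 (Top, Middle vs X, Y):
Let Player 1 play Top with probability p. Expected payoff against X: 10p + 2(1−p) = 8p + 2; against Y: 2p + 9(1−p) = −7p + 9.
Setting these equal: 8p + 2 = −7p + 9 ⇒ 15p = 7 ⇒ p = 7/15, and the value is (8)·(7/15) + 2 = 86/15.
For Player 2: with q = P(X), equating Top's and Middle's payoffs gives 8q + 2 = −7q + 9 ⇒ q = 7/15.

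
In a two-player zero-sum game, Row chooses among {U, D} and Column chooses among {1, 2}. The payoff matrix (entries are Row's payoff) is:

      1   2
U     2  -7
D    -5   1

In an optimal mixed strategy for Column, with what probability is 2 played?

7/15

Row minima: U → -7, D → -5; maximin = -5.
Column maxima: 1 → 2, 2 → 1; minimax = 1.
-5 ≠ 1, so there is no saddle point; optimal play is mixed.
Let Row play U with probability p. Expected payoff against 1: 2p + (-5)(1−p) = 7p − 5; against 2: (-7)p + 1(1−p) = −8p + 1.
Setting these equal: 7p − 5 = −8p + 1 ⇒ 15p = 6 ⇒ p = 2/5, and the value is (7)·(2/5) − 5 = -11/5.
For Column: with q = P(1), equating U's and D's payoffs gives 9q − 7 = −6q + 1 ⇒ q = 8/15.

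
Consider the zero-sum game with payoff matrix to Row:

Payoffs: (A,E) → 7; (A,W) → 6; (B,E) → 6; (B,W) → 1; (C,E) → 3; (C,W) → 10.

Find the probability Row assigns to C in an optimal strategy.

1/8

Row minima: A → 6, B → 1, C → 3; maximin = 6.
Column maxima: E → 7, W → 10; minimax = 7.
6 ≠ 7, so there is no saddle point; optimal play is mixed.
B is strictly dominated by A, so Row never plays it.
On the remaining 2×2 (A, C vs E, W):
Let Row play A with probability p. Expected payoff against E: 7p + 3(1−p) = 4p + 3; against W: 6p + 10(1−p) = −4p + 10.
Setting these equal: 4p + 3 = −4p + 10 ⇒ 8p = 7 ⇒ p = 7/8, and the value is (4)·(7/8) + 3 = 13/2.
For Column: with q = P(E), equating A's and C's payoffs gives q + 6 = −7q + 10 ⇒ q = 1/2.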